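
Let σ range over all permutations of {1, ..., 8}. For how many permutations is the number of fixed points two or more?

Sum C(8,i)·!(8-i) for i = 2..8:
  i=2: C(8,2)·!6 = 28·265 = 7420
  i=3: C(8,3)·!5 = 56·44 = 2464
  i=4: C(8,4)·!4 = 70·9 = 630
  i=5: C(8,5)·!3 = 56·2 = 112
  i=6: C(8,6)·!2 = 28·1 = 28
  i=7: C(8,7)·!1 = 8·0 = 0
  i=8: C(8,8)·!0 = 1·1 = 1
Total = 10655.

10655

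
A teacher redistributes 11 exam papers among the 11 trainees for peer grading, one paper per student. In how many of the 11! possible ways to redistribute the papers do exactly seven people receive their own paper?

2970

Choose which 7 of the 11 are fixed: C(11,7) = 330.
The other 4 form a derangement: !4 = 9.
Total: 330 × 9 = 2970.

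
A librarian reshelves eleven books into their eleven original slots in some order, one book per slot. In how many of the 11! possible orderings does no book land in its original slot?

14684570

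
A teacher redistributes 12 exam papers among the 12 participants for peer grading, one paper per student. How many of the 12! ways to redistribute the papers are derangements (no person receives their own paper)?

176214841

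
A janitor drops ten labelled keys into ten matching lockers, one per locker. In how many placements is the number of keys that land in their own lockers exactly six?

1890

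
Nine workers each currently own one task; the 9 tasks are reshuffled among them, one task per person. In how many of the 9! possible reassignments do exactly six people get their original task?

Choose which 6 of the 9 are fixed: C(9,6) = 84.
The other 3 form a derangement: !3 = 2.
Total: 84 × 2 = 168.

168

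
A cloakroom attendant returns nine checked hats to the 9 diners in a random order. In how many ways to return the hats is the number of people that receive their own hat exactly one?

133497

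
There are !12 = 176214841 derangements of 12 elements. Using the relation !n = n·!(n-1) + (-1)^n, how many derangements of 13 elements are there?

2290792932

!13 = 13·176214841 - 1 = 2290792932.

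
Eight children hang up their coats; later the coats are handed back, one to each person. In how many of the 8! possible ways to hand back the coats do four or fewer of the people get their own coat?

# with exactly i fixed is C(8,i)·!(8-i); sum over i=0..4:
  i=0: C(8,0)·!8 = 1·14833 = 14833
  i=1: C(8,1)·!7 = 8·1854 = 14832
  i=2: C(8,2)·!6 = 28·265 = 7420
  i=3: C(8,3)·!5 = 56·44 = 2464
  i=4: C(8,4)·!4 = 70·9 = 630
Total = 40179.

40179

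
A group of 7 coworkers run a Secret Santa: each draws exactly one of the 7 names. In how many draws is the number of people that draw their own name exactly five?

21

Choose which 5 of the 7 are fixed: C(7,5) = 21.
The other 2 form a derangement: !2 = 1.
Total: 21 × 1 = 21.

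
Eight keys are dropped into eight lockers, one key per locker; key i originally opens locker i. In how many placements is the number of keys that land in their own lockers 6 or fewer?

40319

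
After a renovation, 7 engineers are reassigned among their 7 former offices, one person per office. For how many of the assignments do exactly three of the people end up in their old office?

315

Pick the 3 fixed positions: C(7,3) = 35 ways.
The other 4 form a derangement: !4 = 9.
Total: 35 × 9 = 315.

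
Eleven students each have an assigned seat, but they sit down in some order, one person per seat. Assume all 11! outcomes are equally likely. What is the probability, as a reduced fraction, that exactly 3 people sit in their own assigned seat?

Favorable outcomes: C(11,3)·!8 = 165·14833 = 2447445.
Total outcomes: 11! = 39916800.
Probability = 2447445/39916800 = 2119/34560.

2119/34560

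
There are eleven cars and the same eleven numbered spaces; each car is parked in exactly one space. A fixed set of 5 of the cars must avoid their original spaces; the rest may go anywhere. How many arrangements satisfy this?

Let A_j be the event that the j-th constrained one is fixed. By inclusion-exclusion over the 5 events:
Σ_{j=0}^{5} (-1)^j C(5,j)(11-j)!
= C(5,0)·11! - C(5,1)·10! + C(5,2)·9! - C(5,3)·8! + C(5,4)·7! - C(5,5)·6!
= 39916800 - 18144000 + 3628800 - 403200 + 25200 - 720
= 25022880

25022880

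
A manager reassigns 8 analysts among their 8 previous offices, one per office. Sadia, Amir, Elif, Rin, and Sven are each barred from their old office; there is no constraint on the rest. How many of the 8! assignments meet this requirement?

21234

Let A_j be the event that the j-th constrained one is fixed. By inclusion-exclusion over the 5 events:
Σ_{j=0}^{5} (-1)^j C(5,j)(8-j)!
= C(5,0)·8! - C(5,1)·7! + C(5,2)·6! - C(5,3)·5! + C(5,4)·4! - C(5,5)·3!
= 40320 - 25200 + 7200 - 1200 + 120 - 6
= 21234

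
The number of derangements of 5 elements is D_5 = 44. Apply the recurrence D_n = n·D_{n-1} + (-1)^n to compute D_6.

265

D_6 = 6·44 + 1 = 265.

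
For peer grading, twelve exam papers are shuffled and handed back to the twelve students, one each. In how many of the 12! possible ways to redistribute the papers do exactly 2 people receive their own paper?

88107426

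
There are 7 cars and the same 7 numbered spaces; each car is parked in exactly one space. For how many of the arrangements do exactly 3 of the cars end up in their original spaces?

Choose which 3 of the 7 are fixed: C(7,3) = 35.
The remaining 4 must be deranged: !4 = 9.
Total: 35 × 9 = 315.

315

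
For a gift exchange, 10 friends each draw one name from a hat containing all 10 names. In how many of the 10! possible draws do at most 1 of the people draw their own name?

2669921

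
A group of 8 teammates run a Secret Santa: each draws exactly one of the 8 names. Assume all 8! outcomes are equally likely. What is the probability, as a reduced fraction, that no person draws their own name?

Favorable outcomes: !8 = 14833.
Total outcomes: 8! = 40320.
Probability = 14833/40320 = 2119/5760.

2119/5760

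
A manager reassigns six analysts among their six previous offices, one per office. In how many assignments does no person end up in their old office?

The subfactorial !6 = [6!/e] (nearest integer).
6! = 720, and 720/e ≈ 264.87, so !6 = 265.

265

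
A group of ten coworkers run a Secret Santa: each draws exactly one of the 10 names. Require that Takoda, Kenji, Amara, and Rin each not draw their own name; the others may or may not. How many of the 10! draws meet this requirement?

2399760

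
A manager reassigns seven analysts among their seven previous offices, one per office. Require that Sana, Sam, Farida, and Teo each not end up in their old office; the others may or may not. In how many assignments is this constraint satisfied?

Let A_j be the event that the j-th constrained one is fixed. By inclusion-exclusion over the 4 events:
Σ_{j=0}^{4} (-1)^j C(4,j)(7-j)!
= C(4,0)·7! - C(4,1)·6! + C(4,2)·5! - C(4,3)·4! + C(4,4)·3!
= 5040 - 2880 + 720 - 96 + 6
= 2790

2790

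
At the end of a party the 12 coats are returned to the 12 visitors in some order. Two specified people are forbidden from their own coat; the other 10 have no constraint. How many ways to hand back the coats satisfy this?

402796800

Inclusion-exclusion on the 2 forbidden self-matches:
Σ_{j=0}^{2} (-1)^j C(2,j)(12-j)!
= C(2,0)·12! - C(2,1)·11! + C(2,2)·10!
= 479001600 - 79833600 + 3628800
= 402796800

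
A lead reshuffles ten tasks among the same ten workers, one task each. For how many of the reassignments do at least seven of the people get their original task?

# with exactly i fixed is C(10,i)·!(10-i); sum over i=7..10:
  i=7: C(10,7)·!3 = 120·2 = 240
  i=8: C(10,8)·!2 = 45·1 = 45
  i=9: C(10,9)·!1 = 10·0 = 0
  i=10: C(10,10)·!0 = 1·1 = 1
Total = 286.

286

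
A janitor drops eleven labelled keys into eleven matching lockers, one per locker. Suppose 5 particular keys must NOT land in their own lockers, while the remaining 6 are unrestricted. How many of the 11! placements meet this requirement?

25022880

Inclusion-exclusion on the 5 forbidden self-matches:
Σ_{j=0}^{5} (-1)^j C(5,j)(11-j)!
= C(5,0)·11! - C(5,1)·10! + C(5,2)·9! - C(5,3)·8! + C(5,4)·7! - C(5,5)·6!
= 39916800 - 18144000 + 3628800 - 403200 + 25200 - 720
= 25022880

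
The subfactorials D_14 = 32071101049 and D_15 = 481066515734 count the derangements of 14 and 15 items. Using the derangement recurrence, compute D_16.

D_16 = (16-1)·(D_15 + D_14) = 15·(481066515734 + 32071101049) = 15·513137616783 = 7697064251745.

7697064251745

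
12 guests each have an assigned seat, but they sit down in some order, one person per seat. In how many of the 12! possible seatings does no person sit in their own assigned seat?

The number of derangements of 12 is !12 = Σ_{k=0}^{12} (-1)^k·12!/k!
= 12! - 12!/1! + 12!/2! - 12!/3! + 12!/4! - 12!/5! + 12!/6! - 12!/7! + 12!/8! - 12!/9! + 12!/10! - 12!/11! + 12!/12!
= 479001600 - 479001600 + 239500800 - 79833600 + 19958400 - 3991680 + 665280 - 95040 + 11880 - 1320 + 132 - 12 + 1
= 176214841

176214841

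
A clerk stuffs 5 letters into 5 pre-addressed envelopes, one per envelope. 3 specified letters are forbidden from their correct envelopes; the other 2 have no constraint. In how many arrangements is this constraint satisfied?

64

Let A_j be the event that the j-th constrained one is fixed. By inclusion-exclusion over the 3 events:
Σ_{j=0}^{3} (-1)^j C(3,j)(5-j)!
= C(3,0)·5! - C(3,1)·4! + C(3,2)·3! - C(3,3)·2!
= 120 - 72 + 18 - 2
= 64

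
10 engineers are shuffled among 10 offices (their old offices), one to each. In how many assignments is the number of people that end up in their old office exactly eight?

Pick the 8 fixed positions: C(10,8) = 45 ways.
The other 2 form a derangement: !2 = 1.
Total: 45 × 1 = 45.

45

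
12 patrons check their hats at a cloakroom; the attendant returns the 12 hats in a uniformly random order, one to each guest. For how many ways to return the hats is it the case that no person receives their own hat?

176214841

The subfactorial !12 = [12!/e] (nearest integer).
12! = 479001600, and 479001600/e ≈ 176214840.93, so !12 = 176214841.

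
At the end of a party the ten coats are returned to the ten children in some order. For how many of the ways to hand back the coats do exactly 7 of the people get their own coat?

Choose which 7 of the 10 are fixed: C(10,7) = 120.
The other 3 form a derangement: !3 = 2.
Total: 120 × 2 = 240.

240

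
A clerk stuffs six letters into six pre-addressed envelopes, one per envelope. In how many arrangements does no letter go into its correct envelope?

265

Use !n = n·!(n-1) + (-1)^n.
!6 = 6·44 + 1 = 265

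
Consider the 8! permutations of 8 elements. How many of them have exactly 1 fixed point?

14832

Pick the single fixed position: C(8,1) = 8 ways.
The remaining 7 must be deranged: !7 = 1854.
Total: 8 × 1854 = 14832.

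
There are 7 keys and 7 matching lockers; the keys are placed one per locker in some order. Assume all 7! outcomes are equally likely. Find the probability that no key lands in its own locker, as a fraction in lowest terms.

103/280

Favorable outcomes: !7 = 1854.
Total outcomes: 7! = 5040.
Probability = 1854/5040 = 103/280.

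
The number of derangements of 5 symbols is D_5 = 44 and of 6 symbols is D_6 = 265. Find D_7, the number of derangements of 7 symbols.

1854

D_7 = (7-1)·(D_6 + D_5) = 6·(265 + 44) = 6·309 = 1854.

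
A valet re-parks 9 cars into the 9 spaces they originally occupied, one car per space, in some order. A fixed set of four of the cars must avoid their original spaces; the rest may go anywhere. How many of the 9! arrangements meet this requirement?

229080

Let A_j be the event that the j-th constrained one is fixed. By inclusion-exclusion over the 4 events:
Σ_{j=0}^{4} (-1)^j C(4,j)(9-j)!
= C(4,0)·9! - C(4,1)·8! + C(4,2)·7! - C(4,3)·6! + C(4,4)·5!
= 362880 - 161280 + 30240 - 2880 + 120
= 229080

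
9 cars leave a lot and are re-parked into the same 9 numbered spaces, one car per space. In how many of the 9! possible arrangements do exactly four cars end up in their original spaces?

Pick the 4 fixed positions: C(9,4) = 126 ways.
The other 5 form a derangement: !5 = 44.
Total: 126 × 44 = 5544.

5544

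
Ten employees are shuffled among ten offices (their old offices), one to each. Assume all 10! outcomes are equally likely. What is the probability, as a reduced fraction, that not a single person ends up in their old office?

Favorable outcomes: !10 = 1334961.
Total outcomes: 10! = 3628800.
Probability = 1334961/3628800 = 16481/44800.

16481/44800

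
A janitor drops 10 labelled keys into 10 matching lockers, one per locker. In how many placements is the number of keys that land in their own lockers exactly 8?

Pick the 8 fixed positions: C(10,8) = 45 ways.
The other 2 form a derangement: !2 = 1.
Total: 45 × 1 = 45.

45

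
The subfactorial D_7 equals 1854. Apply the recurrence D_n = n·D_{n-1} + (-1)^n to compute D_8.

14833

D_8 = 8·1854 + 1 = 14833.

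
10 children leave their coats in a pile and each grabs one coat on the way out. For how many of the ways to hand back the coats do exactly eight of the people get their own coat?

45

Choose which 8 of the 10 are fixed: C(10,8) = 45.
The remaining 2 must be deranged: !2 = 1.
Total: 45 × 1 = 45.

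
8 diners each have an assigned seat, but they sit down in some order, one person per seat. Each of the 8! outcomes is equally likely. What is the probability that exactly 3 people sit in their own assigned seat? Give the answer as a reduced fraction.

11/180

Favorable outcomes: C(8,3)·!5 = 56·44 = 2464.
Total outcomes: 8! = 40320.
Probability = 2464/40320 = 11/180.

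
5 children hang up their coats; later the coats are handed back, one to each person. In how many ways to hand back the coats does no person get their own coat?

44

Use !n = n·!(n-1) + (-1)^n.
!5 = 5·9 - 1 = 44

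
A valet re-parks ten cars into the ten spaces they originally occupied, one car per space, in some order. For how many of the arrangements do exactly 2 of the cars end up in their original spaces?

667485

Choose which 2 of the 10 are fixed: C(10,2) = 45.
The other 8 form a derangement: !8 = 14833.
Total: 45 × 14833 = 667485.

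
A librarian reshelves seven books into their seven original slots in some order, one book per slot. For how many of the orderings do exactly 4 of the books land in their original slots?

70

Pick the 4 fixed positions: C(7,4) = 35 ways.
The other 3 form a derangement: !3 = 2.
Total: 35 × 2 = 70.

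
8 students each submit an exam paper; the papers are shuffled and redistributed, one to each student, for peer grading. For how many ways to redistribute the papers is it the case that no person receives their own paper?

Use !n = n·!(n-1) + (-1)^n.
!8 = 8·1854 + 1 = 14833

14833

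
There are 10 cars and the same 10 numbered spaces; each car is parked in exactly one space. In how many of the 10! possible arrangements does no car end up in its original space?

!10 = 10! · Σ_{k=0}^{10} (-1)^k/k!
= 10! - 10!/1! + 10!/2! - 10!/3! + 10!/4! - 10!/5! + 10!/6! - 10!/7! + 10!/8! - 10!/9! + 10!/10!
= 3628800 - 3628800 + 1814400 - 604800 + 151200 - 30240 + 5040 - 720 + 90 - 10 + 1
= 1334961

1334961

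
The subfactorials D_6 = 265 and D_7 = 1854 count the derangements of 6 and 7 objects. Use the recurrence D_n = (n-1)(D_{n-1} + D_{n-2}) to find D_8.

14833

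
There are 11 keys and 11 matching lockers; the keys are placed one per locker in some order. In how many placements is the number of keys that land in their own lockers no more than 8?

39916744

# with exactly i fixed is C(11,i)·!(11-i); sum over i=0..8:
  i=0: C(11,0)·!11 = 1·14684570 = 14684570
  i=1: C(11,1)·!10 = 11·1334961 = 14684571
  i=2: C(11,2)·!9 = 55·133496 = 7342280
  i=3: C(11,3)·!8 = 165·14833 = 2447445
  i=4: C(11,4)·!7 = 330·1854 = 611820
  i=5: C(11,5)·!6 = 462·265 = 122430
  i=6: C(11,6)·!5 = 462·44 = 20328
  i=7: C(11,7)·!4 = 330·9 = 2970
  i=8: C(11,8)·!3 = 165·2 = 330
Total = 39916744.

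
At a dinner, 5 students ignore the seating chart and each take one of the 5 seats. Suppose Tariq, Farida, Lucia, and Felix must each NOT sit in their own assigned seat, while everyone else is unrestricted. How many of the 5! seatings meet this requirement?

Inclusion-exclusion on the 4 forbidden self-matches:
Σ_{j=0}^{4} (-1)^j C(4,j)(5-j)!
= C(4,0)·5! - C(4,1)·4! + C(4,2)·3! - C(4,3)·2! + C(4,4)·1!
= 120 - 96 + 36 - 8 + 1
= 53

53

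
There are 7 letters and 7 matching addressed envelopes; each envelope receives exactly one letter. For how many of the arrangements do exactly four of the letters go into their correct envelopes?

Choose which 4 of the 7 are fixed: C(7,4) = 35.
The remaining 3 must be deranged: !3 = 2.
Total: 35 × 2 = 70.

70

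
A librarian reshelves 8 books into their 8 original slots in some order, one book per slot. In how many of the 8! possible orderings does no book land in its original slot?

14833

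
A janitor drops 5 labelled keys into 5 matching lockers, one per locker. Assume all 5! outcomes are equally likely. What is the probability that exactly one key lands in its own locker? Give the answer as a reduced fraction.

Favorable outcomes: C(5,1)·!4 = 5·9 = 45.
Total outcomes: 5! = 120.
Probability = 45/120 = 3/8.

3/8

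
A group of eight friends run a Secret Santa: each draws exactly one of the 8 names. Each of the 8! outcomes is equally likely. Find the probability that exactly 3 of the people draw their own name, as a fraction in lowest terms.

Favorable outcomes: C(8,3)·!5 = 56·44 = 2464.
Total outcomes: 8! = 40320.
Probability = 2464/40320 = 11/180.

11/180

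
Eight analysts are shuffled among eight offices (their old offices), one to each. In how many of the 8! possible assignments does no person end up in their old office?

Use !n = n·!(n-1) + (-1)^n.
!8 = 8·1854 + 1 = 14833

14833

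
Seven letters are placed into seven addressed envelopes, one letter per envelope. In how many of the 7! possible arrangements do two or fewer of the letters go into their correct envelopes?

# with exactly i fixed is C(7,i)·!(7-i); sum over i=0..2:
  i=0: C(7,0)·!7 = 1·1854 = 1854
  i=1: C(7,1)·!6 = 7·265 = 1855
  i=2: C(7,2)·!5 = 21·44 = 924
Total = 4633.

4633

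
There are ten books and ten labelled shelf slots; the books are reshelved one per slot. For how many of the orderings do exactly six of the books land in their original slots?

1890

Choose which 6 of the 10 are fixed: C(10,6) = 210.
The remaining 4 must be deranged: !4 = 9.
Total: 210 × 9 = 1890.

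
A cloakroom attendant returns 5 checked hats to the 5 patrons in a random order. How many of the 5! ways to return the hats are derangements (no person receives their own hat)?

44

By inclusion-exclusion, !5 = Σ (-1)^k · 5!/k! for k=0..5
= 5! - 5!/1! + 5!/2! - 5!/3! + 5!/4! - 5!/5!
= 120 - 120 + 60 - 20 + 5 - 1
= 44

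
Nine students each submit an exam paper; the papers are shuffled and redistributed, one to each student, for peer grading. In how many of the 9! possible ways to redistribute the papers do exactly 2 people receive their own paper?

Pick the 2 fixed positions: C(9,2) = 36 ways.
The remaining 7 must be deranged: !7 = 1854.
Total: 36 × 1854 = 66744.

66744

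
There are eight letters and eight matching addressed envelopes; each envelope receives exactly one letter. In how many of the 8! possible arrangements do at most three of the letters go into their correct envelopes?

39549

Sum C(8,i)·!(8-i) for i = 0..3:
  i=0: C(8,0)·!8 = 1·14833 = 14833
  i=1: C(8,1)·!7 = 8·1854 = 14832
  i=2: C(8,2)·!6 = 28·265 = 7420
  i=3: C(8,3)·!5 = 56·44 = 2464
Total = 39549.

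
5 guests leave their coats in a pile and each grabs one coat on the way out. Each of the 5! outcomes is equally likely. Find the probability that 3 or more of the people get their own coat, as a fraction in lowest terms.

Favorable outcomes: Σ_{i≥3} C(5,i)·!(5-i) = 10·1 + 5·0 + 1·1 = 11.
Total outcomes: 5! = 120.
Probability = 11/120 = 11/120.

11/120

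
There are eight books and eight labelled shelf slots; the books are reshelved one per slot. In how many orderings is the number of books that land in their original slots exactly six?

28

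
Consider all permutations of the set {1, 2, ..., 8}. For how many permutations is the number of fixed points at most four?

# with exactly i fixed is C(8,i)·!(8-i); sum over i=0..4:
  i=0: C(8,0)·!8 = 1·14833 = 14833
  i=1: C(8,1)·!7 = 8·1854 = 14832
  i=2: C(8,2)·!6 = 28·265 = 7420
  i=3: C(8,3)·!5 = 56·44 = 2464
  i=4: C(8,4)·!4 = 70·9 = 630
Total = 40179.

40179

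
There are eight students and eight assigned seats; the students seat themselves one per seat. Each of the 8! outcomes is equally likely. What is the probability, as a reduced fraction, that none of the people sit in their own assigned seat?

Favorable outcomes: !8 = 14833.
Total outcomes: 8! = 40320.
Probability = 14833/40320 = 2119/5760.

2119/5760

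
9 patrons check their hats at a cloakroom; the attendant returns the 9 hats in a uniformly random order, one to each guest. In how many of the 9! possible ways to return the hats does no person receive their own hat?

133496

!9 = 9! · Σ_{k=0}^{9} (-1)^k/k!
= 9! - 9!/1! + 9!/2! - 9!/3! + 9!/4! - 9!/5! + 9!/6! - 9!/7! + 9!/8! - 9!/9!
= 362880 - 362880 + 181440 - 60480 + 15120 - 3024 + 504 - 72 + 9 - 1
= 133496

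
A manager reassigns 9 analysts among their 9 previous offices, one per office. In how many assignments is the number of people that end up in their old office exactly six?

Choose which 6 of the 9 are fixed: C(9,6) = 84.
The remaining 3 must be deranged: !3 = 2.
Total: 84 × 2 = 168.

168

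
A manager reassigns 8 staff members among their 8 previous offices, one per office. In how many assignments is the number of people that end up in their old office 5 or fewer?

40291

Sum C(8,i)·!(8-i) for i = 0..5:
  i=0: C(8,0)·!8 = 1·14833 = 14833
  i=1: C(8,1)·!7 = 8·1854 = 14832
  i=2: C(8,2)·!6 = 28·265 = 7420
  i=3: C(8,3)·!5 = 56·44 = 2464
  i=4: C(8,4)·!4 = 70·9 = 630
  i=5: C(8,5)·!3 = 56·2 = 112
Total = 40291.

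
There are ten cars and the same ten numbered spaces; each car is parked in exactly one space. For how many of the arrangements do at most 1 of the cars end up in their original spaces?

# with exactly i fixed is C(10,i)·!(10-i); sum over i=0..1:
  i=0: C(10,0)·!10 = 1·1334961 = 1334961
  i=1: C(10,1)·!9 = 10·133496 = 1334960
Total = 2669921.

2669921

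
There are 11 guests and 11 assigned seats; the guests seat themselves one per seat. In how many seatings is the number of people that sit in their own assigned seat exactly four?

611820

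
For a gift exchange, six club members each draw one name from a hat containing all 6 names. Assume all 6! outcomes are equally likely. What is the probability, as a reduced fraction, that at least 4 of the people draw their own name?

Favorable outcomes: Σ_{i≥4} C(6,i)·!(6-i) = 15·1 + 6·0 + 1·1 = 16.
Total outcomes: 6! = 720.
Probability = 16/720 = 1/45.

1/45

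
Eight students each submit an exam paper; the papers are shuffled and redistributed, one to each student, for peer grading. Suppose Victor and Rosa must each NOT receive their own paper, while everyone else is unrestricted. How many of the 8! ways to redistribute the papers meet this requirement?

30960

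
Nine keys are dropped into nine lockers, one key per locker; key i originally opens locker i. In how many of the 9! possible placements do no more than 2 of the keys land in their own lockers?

333737

Sum C(9,i)·!(9-i) for i = 0..2:
  i=0: C(9,0)·!9 = 1·133496 = 133496
  i=1: C(9,1)·!8 = 9·14833 = 133497
  i=2: C(9,2)·!7 = 36·1854 = 66744
Total = 333737.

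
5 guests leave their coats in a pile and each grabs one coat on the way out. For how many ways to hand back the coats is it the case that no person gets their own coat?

44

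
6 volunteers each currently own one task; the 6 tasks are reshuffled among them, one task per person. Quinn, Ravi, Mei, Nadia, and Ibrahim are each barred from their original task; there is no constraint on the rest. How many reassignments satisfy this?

309

Let A_j be the event that the j-th constrained one is fixed. By inclusion-exclusion over the 5 events:
Σ_{j=0}^{5} (-1)^j C(5,j)(6-j)!
= C(5,0)·6! - C(5,1)·5! + C(5,2)·4! - C(5,3)·3! + C(5,4)·2! - C(5,5)·1!
= 720 - 600 + 240 - 60 + 10 - 1
= 309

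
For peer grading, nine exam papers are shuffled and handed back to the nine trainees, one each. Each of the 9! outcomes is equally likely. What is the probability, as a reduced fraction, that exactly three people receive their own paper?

53/864

Favorable outcomes: C(9,3)·!6 = 84·265 = 22260.
Total outcomes: 9! = 362880.
Probability = 22260/362880 = 53/864.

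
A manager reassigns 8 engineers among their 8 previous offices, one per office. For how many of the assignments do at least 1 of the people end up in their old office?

25487

# with exactly i fixed is C(8,i)·!(8-i); sum over i=1..8:
  i=1: C(8,1)·!7 = 8·1854 = 14832
  i=2: C(8,2)·!6 = 28·265 = 7420
  i=3: C(8,3)·!5 = 56·44 = 2464
  i=4: C(8,4)·!4 = 70·9 = 630
  i=5: C(8,5)·!3 = 56·2 = 112
  i=6: C(8,6)·!2 = 28·1 = 28
  i=7: C(8,7)·!1 = 8·0 = 0
  i=8: C(8,8)·!0 = 1·1 = 1
Total = 25487.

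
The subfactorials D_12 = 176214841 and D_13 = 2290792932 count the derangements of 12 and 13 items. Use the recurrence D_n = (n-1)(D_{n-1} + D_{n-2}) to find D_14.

32071101049

D_14 = (14-1)·(D_13 + D_12) = 13·(2290792932 + 176214841) = 13·2467007773 = 32071101049.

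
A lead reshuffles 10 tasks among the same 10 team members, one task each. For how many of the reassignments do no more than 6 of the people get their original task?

3628514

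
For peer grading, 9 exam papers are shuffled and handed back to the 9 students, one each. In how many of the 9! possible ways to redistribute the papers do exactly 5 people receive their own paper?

1134

Choose which 5 of the 9 are fixed: C(9,5) = 126.
The other 4 form a derangement: !4 = 9.
Total: 126 × 9 = 1134.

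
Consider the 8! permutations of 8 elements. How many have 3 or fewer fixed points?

39549

# with exactly i fixed is C(8,i)·!(8-i); sum over i=0..3:
  i=0: C(8,0)·!8 = 1·14833 = 14833
  i=1: C(8,1)·!7 = 8·1854 = 14832
  i=2: C(8,2)·!6 = 28·265 = 7420
  i=3: C(8,3)·!5 = 56·44 = 2464
Total = 39549.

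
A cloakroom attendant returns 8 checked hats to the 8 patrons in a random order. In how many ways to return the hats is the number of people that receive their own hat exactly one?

Choose which one of the 8 is fixed: C(8,1) = 8.
The other 7 form a derangement: !7 = 1854.
Total: 8 × 1854 = 14832.

14832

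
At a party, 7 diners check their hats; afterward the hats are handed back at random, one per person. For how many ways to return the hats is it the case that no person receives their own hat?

1854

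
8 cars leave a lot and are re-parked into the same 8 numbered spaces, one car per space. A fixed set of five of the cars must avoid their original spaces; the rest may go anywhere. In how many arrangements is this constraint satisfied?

Let A_j be the event that the j-th constrained one is fixed. By inclusion-exclusion over the 5 events:
Σ_{j=0}^{5} (-1)^j C(5,j)(8-j)!
= C(5,0)·8! - C(5,1)·7! + C(5,2)·6! - C(5,3)·5! + C(5,4)·4! - C(5,5)·3!
= 40320 - 25200 + 7200 - 1200 + 120 - 6
= 21234

21234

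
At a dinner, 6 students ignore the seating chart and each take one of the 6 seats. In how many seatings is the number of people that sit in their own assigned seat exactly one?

264

Choose which one of the 6 is fixed: C(6,1) = 6.
The other 5 form a derangement: !5 = 44.
Total: 6 × 44 = 264.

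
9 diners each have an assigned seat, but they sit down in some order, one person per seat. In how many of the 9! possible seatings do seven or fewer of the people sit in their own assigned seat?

362879

Sum C(9,i)·!(9-i) for i = 0..7:
  i=0: C(9,0)·!9 = 1·133496 = 133496
  i=1: C(9,1)·!8 = 9·14833 = 133497
  i=2: C(9,2)·!7 = 36·1854 = 66744
  i=3: C(9,3)·!6 = 84·265 = 22260
  i=4: C(9,4)·!5 = 126·44 = 5544
  i=5: C(9,5)·!4 = 126·9 = 1134
  i=6: C(9,6)·!3 = 84·2 = 168
  i=7: C(9,7)·!2 = 36·1 = 36
Total = 362879.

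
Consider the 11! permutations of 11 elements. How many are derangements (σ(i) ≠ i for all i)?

14684570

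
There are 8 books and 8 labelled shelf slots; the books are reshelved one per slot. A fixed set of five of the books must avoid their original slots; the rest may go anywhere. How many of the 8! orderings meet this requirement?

21234

Let A_j be the event that the j-th constrained one is fixed. By inclusion-exclusion over the 5 events:
Σ_{j=0}^{5} (-1)^j C(5,j)(8-j)!
= C(5,0)·8! - C(5,1)·7! + C(5,2)·6! - C(5,3)·5! + C(5,4)·4! - C(5,5)·3!
= 40320 - 25200 + 7200 - 1200 + 120 - 6
= 21234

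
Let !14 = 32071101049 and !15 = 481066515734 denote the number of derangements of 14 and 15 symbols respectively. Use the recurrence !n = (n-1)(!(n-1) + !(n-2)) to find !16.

!16 = (16-1)·(!15 + !14) = 15·(481066515734 + 32071101049) = 15·513137616783 = 7697064251745.

7697064251745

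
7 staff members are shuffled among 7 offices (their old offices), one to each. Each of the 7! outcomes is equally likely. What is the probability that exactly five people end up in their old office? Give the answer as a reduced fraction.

Favorable outcomes: C(7,5)·!2 = 21·1 = 21.
Total outcomes: 7! = 5040.
Probability = 21/5040 = 1/240.

1/240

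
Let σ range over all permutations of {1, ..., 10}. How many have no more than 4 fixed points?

Sum C(10,i)·!(10-i) for i = 0..4:
  i=0: C(10,0)·!10 = 1·1334961 = 1334961
  i=1: C(10,1)·!9 = 10·133496 = 1334960
  i=2: C(10,2)·!8 = 45·14833 = 667485
  i=3: C(10,3)·!7 = 120·1854 = 222480
  i=4: C(10,4)·!6 = 210·265 = 55650
Total = 3615536.

3615536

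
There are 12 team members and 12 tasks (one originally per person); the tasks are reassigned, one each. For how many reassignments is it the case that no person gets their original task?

The subfactorial !12 = [12!/e] (nearest integer).
12! = 479001600, and 479001600/e ≈ 176214840.93, so !12 = 176214841.

176214841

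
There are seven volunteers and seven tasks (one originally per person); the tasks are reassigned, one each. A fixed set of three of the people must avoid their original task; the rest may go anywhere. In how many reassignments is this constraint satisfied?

3216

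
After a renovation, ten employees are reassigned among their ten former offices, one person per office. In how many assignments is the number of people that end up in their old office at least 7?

Sum C(10,i)·!(10-i) for i = 7..10:
  i=7: C(10,7)·!3 = 120·2 = 240
  i=8: C(10,8)·!2 = 45·1 = 45
  i=9: C(10,9)·!1 = 10·0 = 0
  i=10: C(10,10)·!0 = 1·1 = 1
Total = 286.

286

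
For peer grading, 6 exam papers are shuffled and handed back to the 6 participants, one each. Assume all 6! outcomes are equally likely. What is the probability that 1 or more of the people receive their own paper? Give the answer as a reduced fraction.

91/144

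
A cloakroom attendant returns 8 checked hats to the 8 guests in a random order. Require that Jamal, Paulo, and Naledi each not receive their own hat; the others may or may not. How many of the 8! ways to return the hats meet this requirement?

27240

Inclusion-exclusion on the 3 forbidden self-matches:
Σ_{j=0}^{3} (-1)^j C(3,j)(8-j)!
= C(3,0)·8! - C(3,1)·7! + C(3,2)·6! - C(3,3)·5!
= 40320 - 15120 + 2160 - 120
= 27240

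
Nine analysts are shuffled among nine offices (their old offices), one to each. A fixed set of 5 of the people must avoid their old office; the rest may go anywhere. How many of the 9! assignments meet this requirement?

Let A_j be the event that the j-th constrained one is fixed. By inclusion-exclusion over the 5 events:
Σ_{j=0}^{5} (-1)^j C(5,j)(9-j)!
= C(5,0)·9! - C(5,1)·8! + C(5,2)·7! - C(5,3)·6! + C(5,4)·5! - C(5,5)·4!
= 362880 - 201600 + 50400 - 7200 + 600 - 24
= 205056

205056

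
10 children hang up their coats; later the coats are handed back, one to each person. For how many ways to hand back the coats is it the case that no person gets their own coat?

By inclusion-exclusion, !10 = Σ (-1)^k · 10!/k! for k=0..10
= 10! - 10!/1! + 10!/2! - 10!/3! + 10!/4! - 10!/5! + 10!/6! - 10!/7! + 10!/8! - 10!/9! + 10!/10!
= 3628800 - 3628800 + 1814400 - 604800 + 151200 - 30240 + 5040 - 720 + 90 - 10 + 1
= 1334961

1334961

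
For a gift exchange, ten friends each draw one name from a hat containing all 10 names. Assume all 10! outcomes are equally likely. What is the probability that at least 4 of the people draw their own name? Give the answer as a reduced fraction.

34457/1814400

Favorable outcomes: Σ_{i≥4} C(10,i)·!(10-i) = 210·265 + 252·44 + 210·9 + 120·2 + 45·1 + 10·0 + 1·1 = 68914.
Total outcomes: 10! = 3628800.
Probability = 68914/3628800 = 34457/1814400.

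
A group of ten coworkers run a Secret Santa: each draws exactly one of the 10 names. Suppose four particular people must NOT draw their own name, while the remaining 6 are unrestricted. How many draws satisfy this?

2399760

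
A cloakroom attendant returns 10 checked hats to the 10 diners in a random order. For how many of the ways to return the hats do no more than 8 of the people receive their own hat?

Sum C(10,i)·!(10-i) for i = 0..8:
  i=0: C(10,0)·!10 = 1·1334961 = 1334961
  i=1: C(10,1)·!9 = 10·133496 = 1334960
  i=2: C(10,2)·!8 = 45·14833 = 667485
  i=3: C(10,3)·!7 = 120·1854 = 222480
  i=4: C(10,4)·!6 = 210·265 = 55650
  i=5: C(10,5)·!5 = 252·44 = 11088
  i=6: C(10,6)·!4 = 210·9 = 1890
  i=7: C(10,7)·!3 = 120·2 = 240
  i=8: C(10,8)·!2 = 45·1 = 45
Total = 3628799.

3628799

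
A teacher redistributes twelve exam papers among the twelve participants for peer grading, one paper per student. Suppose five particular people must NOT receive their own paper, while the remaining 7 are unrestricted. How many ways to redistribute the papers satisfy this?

312273360

Let A_j be the event that the j-th constrained one is fixed. By inclusion-exclusion over the 5 events:
Σ_{j=0}^{5} (-1)^j C(5,j)(12-j)!
= C(5,0)·12! - C(5,1)·11! + C(5,2)·10! - C(5,3)·9! + C(5,4)·8! - C(5,5)·7!
= 479001600 - 199584000 + 36288000 - 3628800 + 201600 - 5040
= 312273360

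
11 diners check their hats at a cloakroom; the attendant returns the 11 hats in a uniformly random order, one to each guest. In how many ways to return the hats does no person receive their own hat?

14684570

The subfactorial !11 = [11!/e] (nearest integer).
11! = 39916800, and 39916800/e ≈ 14684570.08, so !11 = 14684570.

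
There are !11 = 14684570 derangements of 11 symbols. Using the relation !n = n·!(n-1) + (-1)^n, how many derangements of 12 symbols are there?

!12 = 12·14684570 + 1 = 176214841.

176214841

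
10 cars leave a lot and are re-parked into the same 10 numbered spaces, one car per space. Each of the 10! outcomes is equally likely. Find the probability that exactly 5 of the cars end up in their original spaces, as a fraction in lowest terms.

11/3600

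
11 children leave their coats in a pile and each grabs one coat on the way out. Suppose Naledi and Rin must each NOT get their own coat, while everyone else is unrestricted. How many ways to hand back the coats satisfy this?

33022080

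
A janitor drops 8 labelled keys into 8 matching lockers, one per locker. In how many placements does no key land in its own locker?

!8 = 8! · Σ_{k=0}^{8} (-1)^k/k!
= 8! - 8!/1! + 8!/2! - 8!/3! + 8!/4! - 8!/5! + 8!/6! - 8!/7! + 8!/8!
= 40320 - 40320 + 20160 - 6720 + 1680 - 336 + 56 - 8 + 1
= 14833

14833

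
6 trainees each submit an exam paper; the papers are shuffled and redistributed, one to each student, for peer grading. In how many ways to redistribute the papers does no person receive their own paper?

265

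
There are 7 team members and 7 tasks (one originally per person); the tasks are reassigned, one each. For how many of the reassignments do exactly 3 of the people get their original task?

315

Choose which 3 of the 7 are fixed: C(7,3) = 35.
The remaining 4 must be deranged: !4 = 9.
Total: 35 × 9 = 315.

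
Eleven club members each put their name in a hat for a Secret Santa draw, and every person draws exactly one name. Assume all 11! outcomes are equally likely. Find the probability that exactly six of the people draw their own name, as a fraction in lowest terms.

Favorable outcomes: C(11,6)·!5 = 462·44 = 20328.
Total outcomes: 11! = 39916800.
Probability = 20328/39916800 = 11/21600.

11/21600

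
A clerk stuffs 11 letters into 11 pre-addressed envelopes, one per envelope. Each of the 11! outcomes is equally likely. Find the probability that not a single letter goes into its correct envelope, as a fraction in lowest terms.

1468457/3991680

Favorable outcomes: !11 = 14684570.
Total outcomes: 11! = 39916800.
Probability = 14684570/39916800 = 1468457/3991680.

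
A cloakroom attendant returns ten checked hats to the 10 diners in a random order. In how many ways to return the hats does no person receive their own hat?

By inclusion-exclusion, !10 = Σ (-1)^k · 10!/k! for k=0..10
= 10! - 10!/1! + 10!/2! - 10!/3! + 10!/4! - 10!/5! + 10!/6! - 10!/7! + 10!/8! - 10!/9! + 10!/10!
= 3628800 - 3628800 + 1814400 - 604800 + 151200 - 30240 + 5040 - 720 + 90 - 10 + 1
= 1334961

1334961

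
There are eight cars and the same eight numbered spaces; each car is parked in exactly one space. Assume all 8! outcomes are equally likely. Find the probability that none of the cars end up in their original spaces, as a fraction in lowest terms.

Favorable outcomes: !8 = 14833.
Total outcomes: 8! = 40320.
Probability = 14833/40320 = 2119/5760.

2119/5760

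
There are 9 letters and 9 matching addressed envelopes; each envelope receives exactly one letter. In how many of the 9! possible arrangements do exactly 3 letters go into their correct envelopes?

Pick the 3 fixed positions: C(9,3) = 84 ways.
The other 6 form a derangement: !6 = 265.
Total: 84 × 265 = 22260.

22260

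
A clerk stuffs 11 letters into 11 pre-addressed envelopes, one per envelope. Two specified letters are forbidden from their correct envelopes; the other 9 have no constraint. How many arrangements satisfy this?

Inclusion-exclusion on the 2 forbidden self-matches:
Σ_{j=0}^{2} (-1)^j C(2,j)(11-j)!
= C(2,0)·11! - C(2,1)·10! + C(2,2)·9!
= 39916800 - 7257600 + 362880
= 33022080

33022080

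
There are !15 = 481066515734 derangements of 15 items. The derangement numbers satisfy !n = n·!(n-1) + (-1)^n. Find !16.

!16 = 16·481066515734 + 1 = 7697064251745.

7697064251745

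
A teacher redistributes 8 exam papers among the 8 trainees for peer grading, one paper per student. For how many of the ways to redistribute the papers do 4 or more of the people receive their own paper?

# with exactly i fixed is C(8,i)·!(8-i); sum over i=4..8:
  i=4: C(8,4)·!4 = 70·9 = 630
  i=5: C(8,5)·!3 = 56·2 = 112
  i=6: C(8,6)·!2 = 28·1 = 28
  i=7: C(8,7)·!1 = 8·0 = 0
  i=8: C(8,8)·!0 = 1·1 = 1
Total = 771.

771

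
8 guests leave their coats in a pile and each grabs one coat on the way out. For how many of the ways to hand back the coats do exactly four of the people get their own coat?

Pick the 4 fixed positions: C(8,4) = 70 ways.
The other 4 form a derangement: !4 = 9.
Total: 70 × 9 = 630.

630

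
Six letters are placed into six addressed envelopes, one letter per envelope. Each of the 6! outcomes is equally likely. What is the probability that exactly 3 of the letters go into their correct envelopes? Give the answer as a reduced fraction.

Favorable outcomes: C(6,3)·!3 = 20·2 = 40.
Total outcomes: 6! = 720.
Probability = 40/720 = 1/18.

1/18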